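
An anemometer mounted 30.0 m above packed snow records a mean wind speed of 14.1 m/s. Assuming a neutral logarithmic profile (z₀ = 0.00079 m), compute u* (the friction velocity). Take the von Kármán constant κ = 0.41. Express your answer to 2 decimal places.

Log law: V(z) = (u*/κ) · ln(z/z₀) ⇒ u* = κ · V / ln(z/z₀)
u* = 0.41 × 14.1 / ln(30.0/0.00079) = 0.41 × 14.1 / 10.5447
   = 5.7810 / 10.5447 = 0.5482 m/s

u* ≈ 0.55 m/s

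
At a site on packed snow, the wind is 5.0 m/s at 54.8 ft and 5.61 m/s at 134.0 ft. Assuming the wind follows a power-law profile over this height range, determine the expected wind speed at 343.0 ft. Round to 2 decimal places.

6.33 m/s

First find α: α = ln(V₂/V₁)/ln(z₂/z₁) = ln(5.61/5.0)/ln(134.0/54.8) = 0.11511/0.89415 = 0.1287
Extrapolate from 134.0 ft to 343.0 ft: V₃ = 5.61 × (343.0/134.0)^0.1287 = 5.61 × 1.1286 = 6.3316 m/s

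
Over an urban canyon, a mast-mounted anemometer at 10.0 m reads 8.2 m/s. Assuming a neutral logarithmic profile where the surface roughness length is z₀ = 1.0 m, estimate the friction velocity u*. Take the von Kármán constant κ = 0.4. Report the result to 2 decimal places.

u* ≈ 1.42 m/s

Log law: V(z) = (u*/κ) · ln(z/z₀) ⇒ u* = κ · V / ln(z/z₀)
u* = 0.4 × 8.2 / ln(10.0/1.0) = 0.4 × 8.2 / 2.3026
   = 3.2800 / 2.3026 = 1.4245 m/s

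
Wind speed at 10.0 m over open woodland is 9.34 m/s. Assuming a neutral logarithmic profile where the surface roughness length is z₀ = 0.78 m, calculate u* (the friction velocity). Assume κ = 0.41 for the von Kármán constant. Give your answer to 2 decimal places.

Log law: V(z) = (u*/κ) · ln(z/z₀) ⇒ u* = κ · V / ln(z/z₀)
u* = 0.41 × 9.34 / ln(10.0/0.78) = 0.41 × 9.34 / 2.5510
   = 3.8294 / 2.5510 = 1.5011 m/s

u* ≈ 1.50 m/s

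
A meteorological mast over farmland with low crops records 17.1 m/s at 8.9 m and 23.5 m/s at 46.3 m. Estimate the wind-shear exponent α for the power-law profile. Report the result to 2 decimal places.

Power law: V₂/V₁ = (z₂/z₁)^α ⇒ α = ln(V₂/V₁) / ln(z₂/z₁)
α = ln(23.5/17.1) / ln(46.3/8.9) = ln(1.3743) / ln(5.2022)
  = 0.31792 / 1.64909 = 0.19279

α ≈ 0.19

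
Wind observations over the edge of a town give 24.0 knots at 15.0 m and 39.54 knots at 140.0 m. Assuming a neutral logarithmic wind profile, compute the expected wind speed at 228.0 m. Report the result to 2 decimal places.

Log law: V ∝ ln(z/z₀). From the pair, with r = V₁/V₂ = 0.60698,
ln z₀ = (ln z₁ − r·ln z₂)/(1 − r) = (2.7081 − 0.60698×4.9416)/0.39302 = -0.7415 → z₀ = 0.4764 m
V₃ = V₁ · ln(z₃/z₀)/ln(z₁/z₀) = 24.0 × 6.1709/3.4496 = 42.9331 knots

42.93 knots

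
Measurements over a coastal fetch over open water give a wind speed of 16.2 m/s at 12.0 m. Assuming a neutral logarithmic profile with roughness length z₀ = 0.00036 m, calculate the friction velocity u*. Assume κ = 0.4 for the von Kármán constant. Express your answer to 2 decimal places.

Log law: V(z) = (u*/κ) · ln(z/z₀) ⇒ u* = κ · V / ln(z/z₀)
u* = 0.4 × 16.2 / ln(12.0/0.00036) = 0.4 × 16.2 / 10.4143
   = 6.4800 / 10.4143 = 0.6222 m/s

u* ≈ 0.62 m/s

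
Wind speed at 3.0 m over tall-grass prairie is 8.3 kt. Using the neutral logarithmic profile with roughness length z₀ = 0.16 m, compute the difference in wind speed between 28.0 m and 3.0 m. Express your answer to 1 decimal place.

Log law: V₂ = V₁ · ln(z₂/z₀)/ln(z₁/z₀) = 8.3 × 5.1648/2.9312 = 14.6247 kt
ΔV = 14.6247 − 8.3 = 6.3247 kt

6.3 kt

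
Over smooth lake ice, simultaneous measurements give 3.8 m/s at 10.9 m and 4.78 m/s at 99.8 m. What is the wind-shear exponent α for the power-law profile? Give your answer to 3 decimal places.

Power law: V₂/V₁ = (z₂/z₁)^α ⇒ α = ln(V₂/V₁) / ln(z₂/z₁)
α = ln(4.78/3.8) / ln(99.8/10.9) = ln(1.2579) / ln(9.1560)
  = 0.22944 / 2.21441 = 0.10361

α ≈ 0.104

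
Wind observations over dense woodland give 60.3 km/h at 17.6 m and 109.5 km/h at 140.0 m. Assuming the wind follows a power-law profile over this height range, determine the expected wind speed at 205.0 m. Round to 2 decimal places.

122.20 km/h

First find α: α = ln(V₂/V₁)/ln(z₂/z₁) = ln(109.5/60.3)/ln(140.0/17.6) = 0.59659/2.07374 = 0.2877
Extrapolate from 140.0 m to 205.0 m: V₃ = 109.5 × (205.0/140.0)^0.2877 = 109.5 × 1.1160 = 122.1976 km/h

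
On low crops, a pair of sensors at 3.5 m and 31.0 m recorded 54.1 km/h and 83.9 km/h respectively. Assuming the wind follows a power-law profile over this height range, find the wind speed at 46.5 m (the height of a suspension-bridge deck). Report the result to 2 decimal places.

91.03 km/h

First find α: α = ln(V₂/V₁)/ln(z₂/z₁) = ln(83.9/54.1)/ln(31.0/3.5) = 0.43879/2.18122 = 0.2012
Extrapolate from 31.0 m to 46.5 m: V₃ = 83.9 × (46.5/31.0)^0.2012 = 83.9 × 1.0850 = 91.0303 km/h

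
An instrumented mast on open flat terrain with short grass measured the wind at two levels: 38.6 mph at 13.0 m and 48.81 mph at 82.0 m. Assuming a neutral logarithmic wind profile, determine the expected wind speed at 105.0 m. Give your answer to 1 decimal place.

Log law: V ∝ ln(z/z₀). From the pair, with r = V₁/V₂ = 0.79082,
ln z₀ = (ln z₁ − r·ln z₂)/(1 − r) = (2.5649 − 0.79082×4.4067)/0.20918 = -4.3981 → z₀ = 0.01230 m
V₃ = V₁ · ln(z₃/z₀)/ln(z₁/z₀) = 38.6 × 9.0520/6.9630 = 50.1806 mph

50.2 mph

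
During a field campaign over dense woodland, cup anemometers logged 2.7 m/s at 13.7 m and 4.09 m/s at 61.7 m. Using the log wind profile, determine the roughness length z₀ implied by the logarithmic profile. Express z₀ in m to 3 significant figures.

z₀ ≈ 0.737 m

Log law: V(z) ∝ ln(z/z₀). With r = V₁/V₂ = 2.7/4.09 = 0.66015,
r · ln(z₂/z₀) = ln(z₁/z₀) ⇒ ln z₀ = (ln z₁ − r·ln z₂)/(1 − r)
ln z₀ = (2.61740 − 0.66015×4.12228) / 0.33985 = -0.3058
z₀ = exp(-0.3058) = 0.7366 m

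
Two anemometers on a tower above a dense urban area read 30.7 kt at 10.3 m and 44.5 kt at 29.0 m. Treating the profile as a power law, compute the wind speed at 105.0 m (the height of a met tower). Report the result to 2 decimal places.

70.59 kt

First find α: α = ln(V₂/V₁)/ln(z₂/z₁) = ln(44.5/30.7)/ln(29.0/10.3) = 0.37123/1.03515 = 0.3586
Extrapolate from 29.0 m to 105.0 m: V₃ = 44.5 × (105.0/29.0)^0.3586 = 44.5 × 1.5863 = 70.5917 kt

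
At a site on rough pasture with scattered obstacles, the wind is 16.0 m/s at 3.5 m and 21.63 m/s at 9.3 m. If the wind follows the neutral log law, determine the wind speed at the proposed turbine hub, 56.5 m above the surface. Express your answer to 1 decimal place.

32.0 m/s

Log law: V ∝ ln(z/z₀). From the pair, with r = V₁/V₂ = 0.73971,
ln z₀ = (ln z₁ − r·ln z₂)/(1 − r) = (1.2528 − 0.73971×2.2300)/0.26029 = -1.5245 → z₀ = 0.2177 m
V₃ = V₁ · ln(z₃/z₀)/ln(z₁/z₀) = 16.0 × 5.5587/2.7773 = 32.0242 m/s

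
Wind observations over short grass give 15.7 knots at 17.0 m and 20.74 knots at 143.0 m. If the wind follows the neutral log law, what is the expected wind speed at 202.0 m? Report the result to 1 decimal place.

Log law: V ∝ ln(z/z₀). From the pair, with r = V₁/V₂ = 0.75699,
ln z₀ = (ln z₁ − r·ln z₂)/(1 − r) = (2.8332 − 0.75699×4.9628)/0.24301 = -3.8008 → z₀ = 0.02235 m
V₃ = V₁ · ln(z₃/z₀)/ln(z₁/z₀) = 15.7 × 9.1090/6.6340 = 21.5575 knots

21.6 knots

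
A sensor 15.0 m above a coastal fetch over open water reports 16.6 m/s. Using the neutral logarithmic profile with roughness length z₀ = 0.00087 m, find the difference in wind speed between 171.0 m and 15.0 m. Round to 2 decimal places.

4.14 m/s

Log law: V₂ = V₁ · ln(z₂/z₀)/ln(z₁/z₀) = 16.6 × 12.1887/9.7551 = 20.7412 m/s
ΔV = 20.7412 − 16.6 = 4.1412 m/s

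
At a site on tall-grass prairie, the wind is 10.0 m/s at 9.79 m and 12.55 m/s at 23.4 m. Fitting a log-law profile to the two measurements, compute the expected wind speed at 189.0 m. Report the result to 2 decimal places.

18.66 m/s

Log law: V ∝ ln(z/z₀). From the pair, with r = V₁/V₂ = 0.79681,
ln z₀ = (ln z₁ − r·ln z₂)/(1 − r) = (2.2814 − 0.79681×3.1527)/0.20319 = -1.1358 → z₀ = 0.3212 m
V₃ = V₁ · ln(z₃/z₀)/ln(z₁/z₀) = 10.0 × 6.3775/3.4172 = 18.6633 m/s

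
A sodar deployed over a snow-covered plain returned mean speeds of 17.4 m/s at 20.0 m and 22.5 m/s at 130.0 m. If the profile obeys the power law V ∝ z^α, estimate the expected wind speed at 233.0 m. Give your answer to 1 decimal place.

First find α: α = ln(V₂/V₁)/ln(z₂/z₁) = ln(22.5/17.4)/ln(130.0/20.0) = 0.25705/1.87180 = 0.1373
Extrapolate from 130.0 m to 233.0 m: V₃ = 22.5 × (233.0/130.0)^0.1373 = 22.5 × 1.0834 = 24.3771 m/s

24.4 m/s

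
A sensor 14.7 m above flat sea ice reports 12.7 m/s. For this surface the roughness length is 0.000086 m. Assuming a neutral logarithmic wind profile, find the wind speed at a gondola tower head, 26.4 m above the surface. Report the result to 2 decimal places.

Log law: V(z) ∝ ln(z/z₀), so V₂/V₁ = ln(z₂/z₀) / ln(z₁/z₀).
ln(26.4/0.000086) = 12.6345, ln(14.7/0.000086) = 12.0490
V₂ = 12.7 × 12.6345/12.0490 = 12.7 × 1.0486 = 13.3172 m/s

13.32 m/s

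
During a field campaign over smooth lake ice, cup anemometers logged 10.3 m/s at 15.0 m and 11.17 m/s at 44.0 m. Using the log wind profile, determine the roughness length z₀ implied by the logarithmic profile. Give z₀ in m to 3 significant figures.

Log law: V(z) ∝ ln(z/z₀). With r = V₁/V₂ = 10.3/11.17 = 0.92211,
r · ln(z₂/z₀) = ln(z₁/z₀) ⇒ ln z₀ = (ln z₁ − r·ln z₂)/(1 − r)
ln z₀ = (2.70805 − 0.92211×3.78419) / 0.07789 = -10.0325
z₀ = exp(-10.0325) = 0.00004395 m

z₀ ≈ 0.0000440 m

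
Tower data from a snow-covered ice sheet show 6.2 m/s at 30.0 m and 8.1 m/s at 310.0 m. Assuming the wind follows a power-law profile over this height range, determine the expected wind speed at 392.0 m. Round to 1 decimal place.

8.3 m/s

First find α: α = ln(V₂/V₁)/ln(z₂/z₁) = ln(8.1/6.2)/ln(310.0/30.0) = 0.26731/2.33537 = 0.1145
Extrapolate from 310.0 m to 392.0 m: V₃ = 8.1 × (392.0/310.0)^0.1145 = 8.1 × 1.0272 = 8.3205 m/s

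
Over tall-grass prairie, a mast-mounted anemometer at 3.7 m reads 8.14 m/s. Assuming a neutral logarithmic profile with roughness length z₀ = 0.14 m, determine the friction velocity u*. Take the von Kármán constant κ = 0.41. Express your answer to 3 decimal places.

u* ≈ 1.019 m/s

Log law: V(z) = (u*/κ) · ln(z/z₀) ⇒ u* = κ · V / ln(z/z₀)
u* = 0.41 × 8.14 / ln(3.7/0.14) = 0.41 × 8.14 / 3.2744
   = 3.3374 / 3.2744 = 1.0192 m/s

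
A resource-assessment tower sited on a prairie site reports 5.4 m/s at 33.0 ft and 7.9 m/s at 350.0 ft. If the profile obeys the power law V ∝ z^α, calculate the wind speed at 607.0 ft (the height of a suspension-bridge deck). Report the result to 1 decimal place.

8.6 m/s

First find α: α = ln(V₂/V₁)/ln(z₂/z₁) = ln(7.9/5.4)/ln(350.0/33.0) = 0.38046/2.36143 = 0.1611
Extrapolate from 350.0 ft to 607.0 ft: V₃ = 7.9 × (607.0/350.0)^0.1611 = 7.9 × 1.0928 = 8.6328 m/s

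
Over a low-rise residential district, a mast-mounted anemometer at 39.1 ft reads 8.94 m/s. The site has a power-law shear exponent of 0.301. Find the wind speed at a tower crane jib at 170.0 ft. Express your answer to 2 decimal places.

Power-law profile: V₂ = V₁ · (z₂/z₁)^α
V₂ = 8.94 × (170.0/39.1)^0.301 = 8.94 × (4.3478)^0.301
    = 8.94 × 1.5564 = 13.9142 m/s

13.91 m/s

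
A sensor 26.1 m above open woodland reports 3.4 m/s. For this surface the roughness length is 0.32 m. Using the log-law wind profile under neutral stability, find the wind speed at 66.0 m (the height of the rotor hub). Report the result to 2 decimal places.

Log law: V(z) ∝ ln(z/z₀), so V₂/V₁ = ln(z₂/z₀) / ln(z₁/z₀).
ln(66.0/0.32) = 5.3291, ln(26.1/0.32) = 4.4014
V₂ = 3.4 × 5.3291/4.4014 = 3.4 × 1.2108 = 4.1167 m/s

4.12 m/s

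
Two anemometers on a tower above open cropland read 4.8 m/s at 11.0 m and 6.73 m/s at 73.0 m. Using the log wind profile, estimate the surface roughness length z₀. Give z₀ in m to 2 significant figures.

Log law: V(z) ∝ ln(z/z₀). With r = V₁/V₂ = 4.8/6.73 = 0.71322,
r · ln(z₂/z₀) = ln(z₁/z₀) ⇒ ln z₀ = (ln z₁ − r·ln z₂)/(1 − r)
ln z₀ = (2.39790 − 0.71322×4.29046) / 0.28678 = -2.3090
z₀ = exp(-2.3090) = 0.09936 m

z₀ ≈ 0.099 m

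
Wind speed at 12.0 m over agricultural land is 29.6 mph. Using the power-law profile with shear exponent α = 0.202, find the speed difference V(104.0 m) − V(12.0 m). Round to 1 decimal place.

Power law: V₂ = V₁ · (z₂/z₁)^α = 29.6 × (8.6667)^0.202 = 45.7865 mph
ΔV = 45.7865 − 29.6 = 16.1865 mph

16.2 mph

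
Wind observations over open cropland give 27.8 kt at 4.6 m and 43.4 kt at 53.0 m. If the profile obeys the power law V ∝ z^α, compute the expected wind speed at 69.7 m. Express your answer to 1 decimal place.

45.6 kt

First find α: α = ln(V₂/V₁)/ln(z₂/z₁) = ln(43.4/27.8)/ln(53.0/4.6) = 0.44542/2.44424 = 0.1822
Extrapolate from 53.0 m to 69.7 m: V₃ = 43.4 × (69.7/53.0)^0.1822 = 43.4 × 1.0512 = 45.6213 kt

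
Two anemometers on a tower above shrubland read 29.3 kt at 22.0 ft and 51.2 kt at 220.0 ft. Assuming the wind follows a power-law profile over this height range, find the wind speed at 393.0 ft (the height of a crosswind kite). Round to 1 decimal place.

First find α: α = ln(V₂/V₁)/ln(z₂/z₁) = ln(51.2/29.3)/ln(220.0/22.0) = 0.55815/2.30259 = 0.2424
Extrapolate from 220.0 ft to 393.0 ft: V₃ = 51.2 × (393.0/220.0)^0.2424 = 51.2 × 1.1510 = 58.9316 kt

58.9 kt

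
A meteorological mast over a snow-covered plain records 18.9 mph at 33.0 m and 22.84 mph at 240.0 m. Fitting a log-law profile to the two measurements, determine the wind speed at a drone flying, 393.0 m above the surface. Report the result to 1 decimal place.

23.8 mph

Log law: V ∝ ln(z/z₀). From the pair, with r = V₁/V₂ = 0.82750,
ln z₀ = (ln z₁ − r·ln z₂)/(1 − r) = (3.4965 − 0.82750×5.4806)/0.17250 = -6.0213 → z₀ = 0.002427 m
V₃ = V₁ · ln(z₃/z₀)/ln(z₁/z₀) = 18.9 × 11.9951/9.5178 = 23.8193 mph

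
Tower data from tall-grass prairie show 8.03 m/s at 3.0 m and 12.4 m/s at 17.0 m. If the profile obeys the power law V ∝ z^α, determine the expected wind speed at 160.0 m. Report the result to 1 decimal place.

21.7 m/s

First find α: α = ln(V₂/V₁)/ln(z₂/z₁) = ln(12.4/8.03)/ln(17.0/3.0) = 0.43451/1.73460 = 0.2505
Extrapolate from 17.0 m to 160.0 m: V₃ = 12.4 × (160.0/17.0)^0.2505 = 12.4 × 1.7535 = 21.7432 m/s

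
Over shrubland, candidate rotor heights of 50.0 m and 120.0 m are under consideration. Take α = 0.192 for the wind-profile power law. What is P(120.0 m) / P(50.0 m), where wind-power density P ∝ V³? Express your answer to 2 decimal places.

Speed ratio: V_B/V_A = (z_B/z_A)^α = (120.0/50.0)^0.192 = (2.4000)^0.192 = 1.18304
Power-density ratio: P_B/P_A = (V_B/V_A)³ = (1.18304)³ = 1.65578

1.66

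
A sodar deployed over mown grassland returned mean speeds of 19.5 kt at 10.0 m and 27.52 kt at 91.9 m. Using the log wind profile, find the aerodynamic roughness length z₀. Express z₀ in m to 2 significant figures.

Log law: V(z) ∝ ln(z/z₀). With r = V₁/V₂ = 19.5/27.52 = 0.70858,
r · ln(z₂/z₀) = ln(z₁/z₀) ⇒ ln z₀ = (ln z₁ − r·ln z₂)/(1 − r)
ln z₀ = (2.30259 − 0.70858×4.52070) / 0.29142 = -3.0906
z₀ = exp(-3.0906) = 0.04548 m

z₀ ≈ 0.045 m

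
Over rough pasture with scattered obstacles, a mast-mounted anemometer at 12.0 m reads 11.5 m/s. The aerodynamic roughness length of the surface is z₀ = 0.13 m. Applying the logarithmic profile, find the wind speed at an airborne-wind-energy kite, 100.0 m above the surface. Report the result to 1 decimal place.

16.9 m/s

Log law: V(z) ∝ ln(z/z₀), so V₂/V₁ = ln(z₂/z₀) / ln(z₁/z₀).
ln(100.0/0.13) = 6.6454, ln(12.0/0.13) = 4.5251
V₂ = 11.5 × 6.6454/4.5251 = 11.5 × 1.4686 = 16.8884 m/s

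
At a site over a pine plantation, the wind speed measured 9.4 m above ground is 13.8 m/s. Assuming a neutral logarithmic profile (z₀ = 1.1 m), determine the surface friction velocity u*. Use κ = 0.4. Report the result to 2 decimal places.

Log law: V(z) = (u*/κ) · ln(z/z₀) ⇒ u* = κ · V / ln(z/z₀)
u* = 0.4 × 13.8 / ln(9.4/1.1) = 0.4 × 13.8 / 2.1454
   = 5.5200 / 2.1454 = 2.5729 m/s

u* ≈ 2.57 m/s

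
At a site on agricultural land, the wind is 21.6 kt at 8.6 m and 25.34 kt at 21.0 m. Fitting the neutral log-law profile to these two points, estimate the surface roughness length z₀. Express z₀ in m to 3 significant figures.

Log law: V(z) ∝ ln(z/z₀). With r = V₁/V₂ = 21.6/25.34 = 0.85241,
r · ln(z₂/z₀) = ln(z₁/z₀) ⇒ ln z₀ = (ln z₁ − r·ln z₂)/(1 − r)
ln z₀ = (2.15176 − 0.85241×3.04452) / 0.14759 = -3.0043
z₀ = exp(-3.0043) = 0.04957 m

z₀ ≈ 0.0496 m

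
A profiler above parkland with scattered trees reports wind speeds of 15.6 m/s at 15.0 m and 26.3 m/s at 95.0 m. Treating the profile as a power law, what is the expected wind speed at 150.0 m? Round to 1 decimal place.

29.9 m/s

First find α: α = ln(V₂/V₁)/ln(z₂/z₁) = ln(26.3/15.6)/ln(95.0/15.0) = 0.52230/1.84583 = 0.2830
Extrapolate from 95.0 m to 150.0 m: V₃ = 26.3 × (150.0/95.0)^0.2830 = 26.3 × 1.1380 = 29.9286 m/s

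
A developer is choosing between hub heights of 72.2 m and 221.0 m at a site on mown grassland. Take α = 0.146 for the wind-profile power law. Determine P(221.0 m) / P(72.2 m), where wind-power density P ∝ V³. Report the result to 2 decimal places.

Speed ratio: V_B/V_A = (z_B/z_A)^α = (221.0/72.2)^0.146 = (3.0609)^0.146 = 1.17743
Power-density ratio: P_B/P_A = (V_B/V_A)³ = (1.17743)³ = 1.63232

1.63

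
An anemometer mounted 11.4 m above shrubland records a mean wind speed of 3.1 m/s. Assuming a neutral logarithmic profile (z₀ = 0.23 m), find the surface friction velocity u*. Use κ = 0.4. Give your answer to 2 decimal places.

u* ≈ 0.32 m/s

Log law: V(z) = (u*/κ) · ln(z/z₀) ⇒ u* = κ · V / ln(z/z₀)
u* = 0.4 × 3.1 / ln(11.4/0.23) = 0.4 × 3.1 / 3.9033
   = 1.2400 / 3.9033 = 0.3177 m/s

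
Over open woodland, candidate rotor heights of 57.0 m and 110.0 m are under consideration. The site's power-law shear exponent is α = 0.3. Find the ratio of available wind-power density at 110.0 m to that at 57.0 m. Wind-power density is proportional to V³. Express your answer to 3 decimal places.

Speed ratio: V_B/V_A = (z_B/z_A)^α = (110.0/57.0)^0.3 = (1.9298)^0.3 = 1.21802
Power-density ratio: P_B/P_A = (V_B/V_A)³ = (1.21802)³ = 1.80703

1.807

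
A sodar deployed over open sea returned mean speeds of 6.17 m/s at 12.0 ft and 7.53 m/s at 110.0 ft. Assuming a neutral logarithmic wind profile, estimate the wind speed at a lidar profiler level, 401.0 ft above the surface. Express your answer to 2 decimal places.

Log law: V ∝ ln(z/z₀). From the pair, with r = V₁/V₂ = 0.81939,
ln z₀ = (ln z₁ − r·ln z₂)/(1 − r) = (2.4849 − 0.81939×4.7005)/0.18061 = -7.5666 → z₀ = 0.0005174 ft
V₃ = V₁ · ln(z₃/z₀)/ln(z₁/z₀) = 6.17 × 13.5606/10.0515 = 8.3240 m/s

8.32 m/s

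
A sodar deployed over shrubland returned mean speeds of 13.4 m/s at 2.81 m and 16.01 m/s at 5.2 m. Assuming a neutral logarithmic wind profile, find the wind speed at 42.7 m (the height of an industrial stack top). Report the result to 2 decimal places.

24.94 m/s

Log law: V ∝ ln(z/z₀). From the pair, with r = V₁/V₂ = 0.83698,
ln z₀ = (ln z₁ − r·ln z₂)/(1 − r) = (1.0332 − 0.83698×1.6487)/0.16302 = -2.1267 → z₀ = 0.1192 m
V₃ = V₁ · ln(z₃/z₀)/ln(z₁/z₀) = 13.4 × 5.8809/3.1599 = 24.9388 m/s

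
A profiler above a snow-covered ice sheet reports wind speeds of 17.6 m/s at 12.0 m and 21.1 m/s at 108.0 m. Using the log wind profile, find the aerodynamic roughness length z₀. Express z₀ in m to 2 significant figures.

z₀ ≈ 0.00019 m

Log law: V(z) ∝ ln(z/z₀). With r = V₁/V₂ = 17.6/21.1 = 0.83412,
r · ln(z₂/z₀) = ln(z₁/z₀) ⇒ ln z₀ = (ln z₁ − r·ln z₂)/(1 − r)
ln z₀ = (2.48491 − 0.83412×4.68213) / 0.16588 = -8.5640
z₀ = exp(-8.5640) = 0.0001909 m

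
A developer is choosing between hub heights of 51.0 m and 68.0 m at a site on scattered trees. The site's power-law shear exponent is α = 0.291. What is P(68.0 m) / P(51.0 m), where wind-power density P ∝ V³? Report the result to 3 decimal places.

1.285

Speed ratio: V_B/V_A = (z_B/z_A)^α = (68.0/51.0)^0.291 = (1.3333)^0.291 = 1.08732
Power-density ratio: P_B/P_A = (V_B/V_A)³ = (1.08732)³ = 1.28550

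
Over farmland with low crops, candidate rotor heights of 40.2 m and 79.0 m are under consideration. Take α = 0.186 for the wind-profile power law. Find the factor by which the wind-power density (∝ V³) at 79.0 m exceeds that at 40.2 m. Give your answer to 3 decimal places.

Speed ratio: V_B/V_A = (z_B/z_A)^α = (79.0/40.2)^0.186 = (1.9652)^0.186 = 1.13389
Power-density ratio: P_B/P_A = (V_B/V_A)³ = (1.13389)³ = 1.45787

1.458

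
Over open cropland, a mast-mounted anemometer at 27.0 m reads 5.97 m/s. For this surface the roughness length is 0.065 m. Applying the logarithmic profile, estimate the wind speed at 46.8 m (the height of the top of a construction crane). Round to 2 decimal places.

6.51 m/s

Log law: V(z) ∝ ln(z/z₀), so V₂/V₁ = ln(z₂/z₀) / ln(z₁/z₀).
ln(46.8/0.065) = 6.5793, ln(27.0/0.065) = 6.0292
V₂ = 5.97 × 6.5793/6.0292 = 5.97 × 1.0912 = 6.5146 m/s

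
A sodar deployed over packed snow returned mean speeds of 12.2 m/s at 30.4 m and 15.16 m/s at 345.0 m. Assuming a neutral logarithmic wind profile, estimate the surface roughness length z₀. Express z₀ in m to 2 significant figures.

z₀ ≈ 0.0014 m

Log law: V(z) ∝ ln(z/z₀). With r = V₁/V₂ = 12.2/15.16 = 0.80475,
r · ln(z₂/z₀) = ln(z₁/z₀) ⇒ ln z₀ = (ln z₁ − r·ln z₂)/(1 − r)
ln z₀ = (3.41444 − 0.80475×5.84354) / 0.19525 = -6.5974
z₀ = exp(-6.5974) = 0.001364 m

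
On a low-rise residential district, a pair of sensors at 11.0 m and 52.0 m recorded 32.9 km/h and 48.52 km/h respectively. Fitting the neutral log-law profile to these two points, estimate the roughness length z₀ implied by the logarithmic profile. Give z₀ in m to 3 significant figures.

Log law: V(z) ∝ ln(z/z₀). With r = V₁/V₂ = 32.9/48.52 = 0.67807,
r · ln(z₂/z₀) = ln(z₁/z₀) ⇒ ln z₀ = (ln z₁ − r·ln z₂)/(1 − r)
ln z₀ = (2.39790 − 0.67807×3.95124) / 0.32193 = -0.8739
z₀ = exp(-0.8739) = 0.4173 m

z₀ ≈ 0.417 m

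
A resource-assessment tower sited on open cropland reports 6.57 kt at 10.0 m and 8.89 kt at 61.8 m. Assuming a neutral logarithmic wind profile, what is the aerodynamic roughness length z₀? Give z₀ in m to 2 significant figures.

z₀ ≈ 0.058 m

Log law: V(z) ∝ ln(z/z₀). With r = V₁/V₂ = 6.57/8.89 = 0.73903,
r · ln(z₂/z₀) = ln(z₁/z₀) ⇒ ln z₀ = (ln z₁ − r·ln z₂)/(1 − r)
ln z₀ = (2.30259 − 0.73903×4.12390) / 0.26097 = -2.8552
z₀ = exp(-2.8552) = 0.05754 m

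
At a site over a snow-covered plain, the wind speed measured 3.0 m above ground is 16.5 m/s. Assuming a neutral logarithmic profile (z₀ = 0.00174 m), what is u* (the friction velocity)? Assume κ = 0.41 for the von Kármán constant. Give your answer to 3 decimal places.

u* ≈ 0.908 m/s

Log law: V(z) = (u*/κ) · ln(z/z₀) ⇒ u* = κ · V / ln(z/z₀)
u* = 0.41 × 16.5 / ln(3.0/0.00174) = 0.41 × 16.5 / 7.4525
   = 6.7650 / 7.4525 = 0.9078 m/s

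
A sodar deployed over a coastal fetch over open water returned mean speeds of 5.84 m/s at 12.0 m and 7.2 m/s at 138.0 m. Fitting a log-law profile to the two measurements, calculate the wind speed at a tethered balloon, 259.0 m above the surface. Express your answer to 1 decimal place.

7.6 m/s

Log law: V ∝ ln(z/z₀). From the pair, with r = V₁/V₂ = 0.81111,
ln z₀ = (ln z₁ − r·ln z₂)/(1 − r) = (2.4849 − 0.81111×4.9273)/0.18889 = -8.0028 → z₀ = 0.0003345 m
V₃ = V₁ · ln(z₃/z₀)/ln(z₁/z₀) = 5.84 × 13.5596/10.4877 = 7.5506 m/s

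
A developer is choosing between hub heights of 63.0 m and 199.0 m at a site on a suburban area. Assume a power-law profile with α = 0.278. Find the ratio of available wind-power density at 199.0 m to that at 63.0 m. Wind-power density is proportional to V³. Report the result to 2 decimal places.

Speed ratio: V_B/V_A = (z_B/z_A)^α = (199.0/63.0)^0.278 = (3.1587)^0.278 = 1.37678
Power-density ratio: P_B/P_A = (V_B/V_A)³ = (1.37678)³ = 2.60972

2.61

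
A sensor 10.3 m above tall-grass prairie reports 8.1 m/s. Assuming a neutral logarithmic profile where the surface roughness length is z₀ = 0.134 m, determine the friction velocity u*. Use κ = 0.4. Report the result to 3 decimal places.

Log law: V(z) = (u*/κ) · ln(z/z₀) ⇒ u* = κ · V / ln(z/z₀)
u* = 0.4 × 8.1 / ln(10.3/0.134) = 0.4 × 8.1 / 4.3421
   = 3.2400 / 4.3421 = 0.7462 m/s

u* ≈ 0.746 m/s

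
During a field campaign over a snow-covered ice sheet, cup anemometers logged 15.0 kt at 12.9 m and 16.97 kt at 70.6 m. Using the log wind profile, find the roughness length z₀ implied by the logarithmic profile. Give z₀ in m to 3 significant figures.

z₀ ≈ 0.0000309 m

Log law: V(z) ∝ ln(z/z₀). With r = V₁/V₂ = 15.0/16.97 = 0.88391,
r · ln(z₂/z₀) = ln(z₁/z₀) ⇒ ln z₀ = (ln z₁ − r·ln z₂)/(1 − r)
ln z₀ = (2.55723 − 0.88391×4.25703) / 0.11609 = -10.3854
z₀ = exp(-10.3854) = 0.00003088 m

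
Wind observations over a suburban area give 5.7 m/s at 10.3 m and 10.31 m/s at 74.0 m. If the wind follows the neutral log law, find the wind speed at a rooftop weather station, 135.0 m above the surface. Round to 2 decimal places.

11.72 m/s

Log law: V ∝ ln(z/z₀). From the pair, with r = V₁/V₂ = 0.55286,
ln z₀ = (ln z₁ − r·ln z₂)/(1 − r) = (2.3321 − 0.55286×4.3041)/0.44714 = -0.1060 → z₀ = 0.8994 m
V₃ = V₁ · ln(z₃/z₀)/ln(z₁/z₀) = 5.7 × 5.0113/2.4382 = 11.7155 m/s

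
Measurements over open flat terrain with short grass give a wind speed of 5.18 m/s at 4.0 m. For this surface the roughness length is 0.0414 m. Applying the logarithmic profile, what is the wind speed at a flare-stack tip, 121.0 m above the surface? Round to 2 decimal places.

9.04 m/s

Log law: V(z) ∝ ln(z/z₀), so V₂/V₁ = ln(z₂/z₀) / ln(z₁/z₀).
ln(121.0/0.0414) = 7.9803, ln(4.0/0.0414) = 4.5708
V₂ = 5.18 × 7.9803/4.5708 = 5.18 × 1.7459 = 9.0439 m/s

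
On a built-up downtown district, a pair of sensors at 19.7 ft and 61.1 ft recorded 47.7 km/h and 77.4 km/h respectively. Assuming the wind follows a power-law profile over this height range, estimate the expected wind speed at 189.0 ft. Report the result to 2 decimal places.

125.45 km/h

First find α: α = ln(V₂/V₁)/ln(z₂/z₁) = ln(77.4/47.7)/ln(61.1/19.7) = 0.48406/1.13189 = 0.4277
Extrapolate from 61.1 ft to 189.0 ft: V₃ = 77.4 × (189.0/61.1)^0.4277 = 77.4 × 1.6208 = 125.4498 km/h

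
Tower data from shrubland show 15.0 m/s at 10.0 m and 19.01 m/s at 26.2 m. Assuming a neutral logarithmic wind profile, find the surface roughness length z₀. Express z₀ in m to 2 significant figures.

Log law: V(z) ∝ ln(z/z₀). With r = V₁/V₂ = 15.0/19.01 = 0.78906,
r · ln(z₂/z₀) = ln(z₁/z₀) ⇒ ln z₀ = (ln z₁ − r·ln z₂)/(1 − r)
ln z₀ = (2.30259 − 0.78906×3.26576) / 0.21094 = -1.3003
z₀ = exp(-1.3003) = 0.2724 m

z₀ ≈ 0.27 m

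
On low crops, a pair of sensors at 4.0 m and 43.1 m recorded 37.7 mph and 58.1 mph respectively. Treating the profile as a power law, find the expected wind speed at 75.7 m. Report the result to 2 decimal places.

First find α: α = ln(V₂/V₁)/ln(z₂/z₁) = ln(58.1/37.7)/ln(43.1/4.0) = 0.43251/2.37723 = 0.1819
Extrapolate from 43.1 m to 75.7 m: V₃ = 58.1 × (75.7/43.1)^0.1819 = 58.1 × 1.1079 = 64.3697 mph

64.37 mph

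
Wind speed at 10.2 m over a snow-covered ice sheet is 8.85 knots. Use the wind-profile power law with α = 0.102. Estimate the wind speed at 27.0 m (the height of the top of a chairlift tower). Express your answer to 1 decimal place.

9.8 knots

Power-law profile: V₂ = V₁ · (z₂/z₁)^α
V₂ = 8.85 × (27.0/10.2)^0.102 = 8.85 × (2.6471)^0.102
    = 8.85 × 1.1044 = 9.7738 knots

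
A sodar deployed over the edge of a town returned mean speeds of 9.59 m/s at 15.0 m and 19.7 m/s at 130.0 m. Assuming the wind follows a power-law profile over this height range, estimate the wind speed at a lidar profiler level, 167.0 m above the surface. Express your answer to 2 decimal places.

21.42 m/s

First find α: α = ln(V₂/V₁)/ln(z₂/z₁) = ln(19.7/9.59)/ln(130.0/15.0) = 0.71990/2.15948 = 0.3334
Extrapolate from 130.0 m to 167.0 m: V₃ = 19.7 × (167.0/130.0)^0.3334 = 19.7 × 1.0871 = 21.4155 m/s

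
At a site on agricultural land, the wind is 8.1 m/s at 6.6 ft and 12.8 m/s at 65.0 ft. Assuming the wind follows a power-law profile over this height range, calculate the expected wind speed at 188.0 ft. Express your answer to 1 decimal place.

15.8 m/s

First find α: α = ln(V₂/V₁)/ln(z₂/z₁) = ln(12.8/8.1)/ln(65.0/6.6) = 0.45758/2.28732 = 0.2001
Extrapolate from 65.0 ft to 188.0 ft: V₃ = 12.8 × (188.0/65.0)^0.2001 = 12.8 × 1.2367 = 15.8301 m/s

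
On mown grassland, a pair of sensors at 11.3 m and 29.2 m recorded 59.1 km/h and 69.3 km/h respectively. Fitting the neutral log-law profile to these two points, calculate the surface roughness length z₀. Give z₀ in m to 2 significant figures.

z₀ ≈ 0.046 m

Log law: V(z) ∝ ln(z/z₀). With r = V₁/V₂ = 59.1/69.3 = 0.85281,
r · ln(z₂/z₀) = ln(z₁/z₀) ⇒ ln z₀ = (ln z₁ − r·ln z₂)/(1 − r)
ln z₀ = (2.42480 − 0.85281×3.37417) / 0.14719 = -3.0759
z₀ = exp(-3.0759) = 0.04615 m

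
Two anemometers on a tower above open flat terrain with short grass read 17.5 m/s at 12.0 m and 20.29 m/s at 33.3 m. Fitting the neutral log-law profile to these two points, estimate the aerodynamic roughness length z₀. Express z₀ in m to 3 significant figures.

z₀ ≈ 0.0199 m

Log law: V(z) ∝ ln(z/z₀). With r = V₁/V₂ = 17.5/20.29 = 0.86249,
r · ln(z₂/z₀) = ln(z₁/z₀) ⇒ ln z₀ = (ln z₁ − r·ln z₂)/(1 − r)
ln z₀ = (2.48491 − 0.86249×3.50556) / 0.13751 = -3.9170
z₀ = exp(-3.9170) = 0.01990 m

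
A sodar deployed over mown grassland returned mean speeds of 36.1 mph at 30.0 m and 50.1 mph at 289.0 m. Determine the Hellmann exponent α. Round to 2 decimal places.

α ≈ 0.14

Power law: V₂/V₁ = (z₂/z₁)^α ⇒ α = ln(V₂/V₁) / ln(z₂/z₁)
α = ln(50.1/36.1) / ln(289.0/30.0) = ln(1.3878) / ln(9.6333)
  = 0.32773 / 2.26523 = 0.14468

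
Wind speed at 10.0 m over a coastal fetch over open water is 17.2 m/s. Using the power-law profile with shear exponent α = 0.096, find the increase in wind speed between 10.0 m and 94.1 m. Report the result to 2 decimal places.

Power law: V₂ = V₁ · (z₂/z₁)^α = 17.2 × (9.4100)^0.096 = 21.3301 m/s
ΔV = 21.3301 − 17.2 = 4.1301 m/s

4.13 m/s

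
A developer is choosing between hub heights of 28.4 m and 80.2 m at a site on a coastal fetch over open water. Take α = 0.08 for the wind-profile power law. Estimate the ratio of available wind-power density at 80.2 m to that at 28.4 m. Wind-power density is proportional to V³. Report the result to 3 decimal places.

Speed ratio: V_B/V_A = (z_B/z_A)^α = (80.2/28.4)^0.08 = (2.8239)^0.08 = 1.08660
Power-density ratio: P_B/P_A = (V_B/V_A)³ = (1.08660)³ = 1.28294

1.283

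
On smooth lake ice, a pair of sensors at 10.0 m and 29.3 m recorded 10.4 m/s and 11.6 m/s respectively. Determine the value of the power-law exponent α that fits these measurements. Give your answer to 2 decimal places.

α ≈ 0.10

Power law: V₂/V₁ = (z₂/z₁)^α ⇒ α = ln(V₂/V₁) / ln(z₂/z₁)
α = ln(11.6/10.4) / ln(29.3/10.0) = ln(1.1154) / ln(2.9300)
  = 0.10920 / 1.07500 = 0.10158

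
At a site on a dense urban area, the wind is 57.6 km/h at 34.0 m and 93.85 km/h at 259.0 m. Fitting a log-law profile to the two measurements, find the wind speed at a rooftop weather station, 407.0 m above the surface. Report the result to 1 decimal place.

101.9 km/h

Log law: V ∝ ln(z/z₀). From the pair, with r = V₁/V₂ = 0.61375,
ln z₀ = (ln z₁ − r·ln z₂)/(1 − r) = (3.5264 − 0.61375×5.5568)/0.38625 = 0.3000 → z₀ = 1.350 m
V₃ = V₁ · ln(z₃/z₀)/ln(z₁/z₀) = 57.6 × 5.7088/3.2263 = 101.9193 km/h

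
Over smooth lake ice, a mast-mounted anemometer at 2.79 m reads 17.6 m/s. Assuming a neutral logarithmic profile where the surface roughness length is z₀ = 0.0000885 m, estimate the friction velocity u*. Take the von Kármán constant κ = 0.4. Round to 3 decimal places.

u* ≈ 0.680 m/s

Log law: V(z) = (u*/κ) · ln(z/z₀) ⇒ u* = κ · V / ln(z/z₀)
u* = 0.4 × 17.6 / ln(2.79/0.0000885) = 0.4 × 17.6 / 10.3585
   = 7.0400 / 10.3585 = 0.6796 m/s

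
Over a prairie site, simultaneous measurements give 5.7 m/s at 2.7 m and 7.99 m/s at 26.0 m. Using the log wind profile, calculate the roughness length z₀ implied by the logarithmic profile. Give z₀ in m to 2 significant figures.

Log law: V(z) ∝ ln(z/z₀). With r = V₁/V₂ = 5.7/7.99 = 0.71339,
r · ln(z₂/z₀) = ln(z₁/z₀) ⇒ ln z₀ = (ln z₁ − r·ln z₂)/(1 − r)
ln z₀ = (0.99325 − 0.71339×3.25810) / 0.28661 = -4.6441
z₀ = exp(-4.6441) = 0.009618 m

z₀ ≈ 0.0096 m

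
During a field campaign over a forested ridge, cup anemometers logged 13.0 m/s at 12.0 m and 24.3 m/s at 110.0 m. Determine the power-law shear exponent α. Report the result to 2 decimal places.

Power law: V₂/V₁ = (z₂/z₁)^α ⇒ α = ln(V₂/V₁) / ln(z₂/z₁)
α = ln(24.3/13.0) / ln(110.0/12.0) = ln(1.8692) / ln(9.1667)
  = 0.62553 / 2.21557 = 0.28233

α ≈ 0.28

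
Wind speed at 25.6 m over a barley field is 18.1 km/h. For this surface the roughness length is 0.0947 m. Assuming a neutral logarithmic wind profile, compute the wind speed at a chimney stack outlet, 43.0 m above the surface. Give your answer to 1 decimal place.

19.8 km/h

Log law: V(z) ∝ ln(z/z₀), so V₂/V₁ = ln(z₂/z₀) / ln(z₁/z₀).
ln(43.0/0.0947) = 6.1182, ln(25.6/0.0947) = 5.5996
V₂ = 18.1 × 6.1182/5.5996 = 18.1 × 1.0926 = 19.7763 km/h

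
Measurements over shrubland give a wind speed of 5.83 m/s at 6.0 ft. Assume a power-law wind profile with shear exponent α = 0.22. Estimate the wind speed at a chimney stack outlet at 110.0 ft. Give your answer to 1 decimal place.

Power-law profile: V₂ = V₁ · (z₂/z₁)^α
V₂ = 5.83 × (110.0/6.0)^0.22 = 5.83 × (18.3333)^0.22
    = 5.83 × 1.8963 = 11.0556 m/s

11.1 m/s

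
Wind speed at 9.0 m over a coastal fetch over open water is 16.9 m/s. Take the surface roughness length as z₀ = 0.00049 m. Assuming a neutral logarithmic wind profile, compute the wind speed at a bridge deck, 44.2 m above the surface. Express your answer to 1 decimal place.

19.6 m/s

Log law: V(z) ∝ ln(z/z₀), so V₂/V₁ = ln(z₂/z₀) / ln(z₁/z₀).
ln(44.2/0.00049) = 11.4098, ln(9.0/0.00049) = 9.8183
V₂ = 16.9 × 11.4098/9.8183 = 16.9 × 1.1621 = 19.6394 m/s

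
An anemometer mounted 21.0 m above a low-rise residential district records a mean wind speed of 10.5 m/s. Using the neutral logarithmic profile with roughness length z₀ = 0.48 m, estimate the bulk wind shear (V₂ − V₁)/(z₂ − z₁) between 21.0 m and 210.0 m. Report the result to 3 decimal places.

0.034 m/s/m

Log law: V₂ = V₁ · ln(z₂/z₀)/ln(z₁/z₀) = 10.5 × 6.0811/3.7785 = 16.8986 m/s
ΔV/Δz = (16.8986 − 10.5)/(210.0 − 21.0) = 6.3986/189.0000 = 0.03386 m/s/m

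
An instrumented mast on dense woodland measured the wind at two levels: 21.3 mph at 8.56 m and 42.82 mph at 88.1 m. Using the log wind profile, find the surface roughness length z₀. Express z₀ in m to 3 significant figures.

Log law: V(z) ∝ ln(z/z₀). With r = V₁/V₂ = 21.3/42.82 = 0.49743,
r · ln(z₂/z₀) = ln(z₁/z₀) ⇒ ln z₀ = (ln z₁ − r·ln z₂)/(1 − r)
ln z₀ = (2.14710 − 0.49743×4.47847) / 0.50257 = -0.1604
z₀ = exp(-0.1604) = 0.8518 m

z₀ ≈ 0.852 m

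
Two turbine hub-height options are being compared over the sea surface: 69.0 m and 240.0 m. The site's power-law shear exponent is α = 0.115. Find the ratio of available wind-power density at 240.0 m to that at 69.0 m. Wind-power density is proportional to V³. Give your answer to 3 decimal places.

Speed ratio: V_B/V_A = (z_B/z_A)^α = (240.0/69.0)^0.115 = (3.4783)^0.115 = 1.15414
Power-density ratio: P_B/P_A = (V_B/V_A)³ = (1.15414)³ = 1.53734

1.537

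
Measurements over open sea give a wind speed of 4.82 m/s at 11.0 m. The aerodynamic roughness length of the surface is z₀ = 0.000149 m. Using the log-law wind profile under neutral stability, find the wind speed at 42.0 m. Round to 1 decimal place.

Log law: V(z) ∝ ln(z/z₀), so V₂/V₁ = ln(z₂/z₀) / ln(z₁/z₀).
ln(42.0/0.000149) = 12.5492, ln(11.0/0.000149) = 11.2095
V₂ = 4.82 × 12.5492/11.2095 = 4.82 × 1.1195 = 5.3961 m/s

5.4 m/s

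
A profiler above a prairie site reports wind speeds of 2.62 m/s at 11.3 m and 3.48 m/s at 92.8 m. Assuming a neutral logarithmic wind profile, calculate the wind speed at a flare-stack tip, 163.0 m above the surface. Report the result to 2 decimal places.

3.71 m/s

Log law: V ∝ ln(z/z₀). From the pair, with r = V₁/V₂ = 0.75287,
ln z₀ = (ln z₁ − r·ln z₂)/(1 − r) = (2.4248 − 0.75287×4.5304)/0.24713 = -3.9901 → z₀ = 0.01850 m
V₃ = V₁ · ln(z₃/z₀)/ln(z₁/z₀) = 2.62 × 9.0838/6.4149 = 3.7101 m/s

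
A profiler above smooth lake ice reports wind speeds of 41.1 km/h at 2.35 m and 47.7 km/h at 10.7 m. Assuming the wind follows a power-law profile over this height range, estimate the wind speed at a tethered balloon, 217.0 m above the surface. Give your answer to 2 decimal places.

First find α: α = ln(V₂/V₁)/ln(z₂/z₁) = ln(47.7/41.1)/ln(10.7/2.35) = 0.14892/1.51583 = 0.0982
Extrapolate from 10.7 m to 217.0 m: V₃ = 47.7 × (217.0/10.7)^0.0982 = 47.7 × 1.3440 = 64.1110 km/h

64.11 km/h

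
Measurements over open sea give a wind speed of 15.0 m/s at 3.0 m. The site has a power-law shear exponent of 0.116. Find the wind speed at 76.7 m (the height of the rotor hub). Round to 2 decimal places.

21.85 m/s

Power-law profile: V₂ = V₁ · (z₂/z₁)^α
V₂ = 15.0 × (76.7/3.0)^0.116 = 15.0 × (25.5667)^0.116
    = 15.0 × 1.4564 = 21.8465 m/s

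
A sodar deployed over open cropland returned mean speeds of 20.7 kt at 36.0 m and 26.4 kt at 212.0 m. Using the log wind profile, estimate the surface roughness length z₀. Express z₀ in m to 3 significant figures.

Log law: V(z) ∝ ln(z/z₀). With r = V₁/V₂ = 20.7/26.4 = 0.78409,
r · ln(z₂/z₀) = ln(z₁/z₀) ⇒ ln z₀ = (ln z₁ − r·ln z₂)/(1 − r)
ln z₀ = (3.58352 − 0.78409×5.35659) / 0.21591 = -2.8555
z₀ = exp(-2.8555) = 0.05753 m

z₀ ≈ 0.0575 m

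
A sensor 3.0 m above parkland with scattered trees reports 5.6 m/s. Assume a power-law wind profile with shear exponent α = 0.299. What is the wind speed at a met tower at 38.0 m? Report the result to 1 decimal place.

12.0 m/s

Power-law profile: V₂ = V₁ · (z₂/z₁)^α
V₂ = 5.6 × (38.0/3.0)^0.299 = 5.6 × (12.6667)^0.299
    = 5.6 × 2.1365 = 11.9642 m/s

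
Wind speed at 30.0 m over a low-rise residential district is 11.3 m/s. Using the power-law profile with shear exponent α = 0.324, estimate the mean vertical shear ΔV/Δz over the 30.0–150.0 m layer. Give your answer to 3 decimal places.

Power law: V₂ = V₁ · (z₂/z₁)^α = 11.3 × (5.0000)^0.324 = 19.0346 m/s
ΔV/Δz = (19.0346 − 11.3)/(150.0 − 30.0) = 7.7346/120.0000 = 0.06446 m/s/m

0.064 m/s/m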